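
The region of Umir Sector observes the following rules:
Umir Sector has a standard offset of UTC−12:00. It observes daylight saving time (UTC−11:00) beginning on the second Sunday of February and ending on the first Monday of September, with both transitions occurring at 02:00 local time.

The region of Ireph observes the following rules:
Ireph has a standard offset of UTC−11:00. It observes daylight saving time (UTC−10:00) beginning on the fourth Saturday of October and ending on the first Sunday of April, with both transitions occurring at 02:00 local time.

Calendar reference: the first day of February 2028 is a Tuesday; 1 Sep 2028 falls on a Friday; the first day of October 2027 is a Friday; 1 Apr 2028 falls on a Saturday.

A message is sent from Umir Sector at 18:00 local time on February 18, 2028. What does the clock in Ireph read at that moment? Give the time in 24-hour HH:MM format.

1 February 2028 is a Tuesday, so the first Sunday is February 6 and the second is February 13.
1 September 2028 is a Friday, so the first Monday is September 4.
February 18, 2028 falls between 13 February and 4 September, so daylight saving is in effect and Umir Sector is at UTC−11:00.
18:00 Umir Sector + 11h = 05:00 UTC (rolling into the next day, 19 February 2028).
1 October 2027 is a Friday, so the first Saturday is October 2 and the fourth is October 23.
1 April 2028 is a Saturday, so the first Sunday is April 2.
At the standard offset (UTC−11:00), 05:00 UTC − 11h = 18:00 Ireph standard time (rolling into the previous day, 18 February 2028).
The standard-time date in Ireph, February 18, 2028, falls between 23 October 2027 and 2 April 2028, so daylight saving is in effect and Ireph is at UTC−10:00.
05:00 UTC − 10h = 19:00 Ireph (rolling into the previous day, 18 February 2028).

19:00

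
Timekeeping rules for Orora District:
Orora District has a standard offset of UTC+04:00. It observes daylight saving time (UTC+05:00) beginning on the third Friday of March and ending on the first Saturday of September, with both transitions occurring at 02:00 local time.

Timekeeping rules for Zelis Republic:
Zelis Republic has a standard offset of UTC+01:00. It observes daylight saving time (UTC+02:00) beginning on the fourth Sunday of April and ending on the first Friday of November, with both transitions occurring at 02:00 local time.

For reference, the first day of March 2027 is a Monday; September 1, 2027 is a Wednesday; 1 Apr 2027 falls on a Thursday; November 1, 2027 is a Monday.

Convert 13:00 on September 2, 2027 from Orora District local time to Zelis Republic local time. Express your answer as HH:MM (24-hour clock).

1 March 2027 is a Monday, so the first Friday is March 5 and the third is March 19.
1 September 2027 is a Wednesday, so the first Saturday is September 4.
Daylight saving runs 19 March – 4 September; September 2, 2027 is inside that window, so Orora District is at UTC+05:00.
13:00 Orora District − 5h = 08:00 UTC.
1 April 2027 is a Thursday, so the first Sunday is April 4 and the fourth is April 25.
1 November 2027 is a Monday, so the first Friday is November 5.
At the standard offset (UTC+01:00), 08:00 UTC + 1h = 09:00 Zelis Republic standard time.
The standard-time date in Zelis Republic, September 2, 2027, falls between 25 April and 5 November, so daylight saving is in effect and Zelis Republic is at UTC+02:00.
08:00 UTC + 2h = 10:00 Zelis Republic.

10:00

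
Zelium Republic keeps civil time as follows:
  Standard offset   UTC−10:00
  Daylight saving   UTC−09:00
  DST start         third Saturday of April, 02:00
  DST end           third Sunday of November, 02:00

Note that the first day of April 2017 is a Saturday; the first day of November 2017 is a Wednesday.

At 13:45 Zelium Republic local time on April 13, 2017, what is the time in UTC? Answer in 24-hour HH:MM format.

23:45

1 April 2017 is a Saturday, so the first Saturday is April 1 and the third is April 15.
1 November 2017 is a Wednesday, so the first Sunday is November 5 and the third is November 19.
Daylight saving runs 15 April – 19 November; April 13, 2017 is outside that window, so Zelium Republic is on standard time at UTC−10:00.
13:45 local + 10h = 23:45 UTC.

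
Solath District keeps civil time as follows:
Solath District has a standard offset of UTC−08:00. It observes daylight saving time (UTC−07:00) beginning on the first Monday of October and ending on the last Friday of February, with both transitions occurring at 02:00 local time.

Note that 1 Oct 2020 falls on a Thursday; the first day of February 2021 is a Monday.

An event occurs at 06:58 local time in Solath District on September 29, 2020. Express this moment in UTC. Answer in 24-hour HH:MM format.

14:58

1 October 2020 is a Thursday, so the first Monday is October 5.
1 February 2021 is a Monday, so Fridays fall on 5, 12, 19, 26; the last is February 26.
September 29, 2020 is outside the daylight-saving period (5 October 2020 – 26 February 2021), so Solath District is on standard time, UTC−08:00.
06:58 local + 8h = 14:58 UTC.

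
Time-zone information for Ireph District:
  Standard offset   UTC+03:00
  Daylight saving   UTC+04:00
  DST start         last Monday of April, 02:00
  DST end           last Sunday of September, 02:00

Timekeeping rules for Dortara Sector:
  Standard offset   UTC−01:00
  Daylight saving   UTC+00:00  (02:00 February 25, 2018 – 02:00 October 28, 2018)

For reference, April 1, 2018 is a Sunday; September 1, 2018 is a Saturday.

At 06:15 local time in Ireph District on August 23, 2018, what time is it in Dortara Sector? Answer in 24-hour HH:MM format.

02:15

1 April 2018 is a Sunday, so Mondays fall on 2, 9, 16, 23, 30; the last is April 30.
1 September 2018 is a Saturday, so Sundays fall on 2, 9, 16, 23, 30; the last is September 30.
August 23, 2018 lies within the daylight-saving period (30 April – 30 September), so Ireph District is on daylight time, UTC+04:00.
06:15 Ireph District − 4h = 02:15 UTC.
At the standard offset (UTC−01:00), 02:15 UTC − 1h = 01:15 Dortara Sector standard time.
The standard-time date in Dortara Sector, August 23, 2018, falls between 25 February and 28 October, so daylight saving is in effect and Dortara Sector is at UTC+00:00.
02:15 UTC + 0h = 02:15 Dortara Sector.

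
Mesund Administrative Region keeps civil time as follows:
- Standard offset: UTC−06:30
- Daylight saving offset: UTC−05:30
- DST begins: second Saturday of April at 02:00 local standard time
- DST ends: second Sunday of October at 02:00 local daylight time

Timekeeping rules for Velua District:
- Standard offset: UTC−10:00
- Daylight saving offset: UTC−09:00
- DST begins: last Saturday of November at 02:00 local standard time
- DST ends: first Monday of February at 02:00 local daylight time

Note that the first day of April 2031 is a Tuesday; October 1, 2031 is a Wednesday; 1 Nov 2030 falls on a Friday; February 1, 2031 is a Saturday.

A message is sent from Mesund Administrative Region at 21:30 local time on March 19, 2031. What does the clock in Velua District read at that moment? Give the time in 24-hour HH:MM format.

18:00

1 April 2031 is a Tuesday, so the first Saturday is April 5 and the second is April 12.
1 October 2031 is a Wednesday, so the first Sunday is October 5 and the second is October 12.
March 19, 2031 does not fall between 12 April and 12 October, so daylight saving is not in effect and Mesund Administrative Region is at UTC−06:30.
21:30 Mesund Administrative Region + 6h30m = 04:00 UTC (rolling into the next day, 20 March 2031).
1 November 2030 is a Friday, so Saturdays fall on 2, 9, 16, 23, 30; the last is November 30.
1 February 2031 is a Saturday, so the first Monday is February 3.
At the standard offset (UTC−10:00), 04:00 UTC − 10h = 18:00 Velua District standard time (rolling into the previous day, 19 March 2031).
Daylight saving runs 30 November 2030 – 3 February 2031; the standard-time date in Velua District, March 19, 2031, is outside that window, so Velua District is on standard time at UTC−10:00.
04:00 UTC − 10h = 18:00 Velua District (rolling into the previous day, 19 March 2031).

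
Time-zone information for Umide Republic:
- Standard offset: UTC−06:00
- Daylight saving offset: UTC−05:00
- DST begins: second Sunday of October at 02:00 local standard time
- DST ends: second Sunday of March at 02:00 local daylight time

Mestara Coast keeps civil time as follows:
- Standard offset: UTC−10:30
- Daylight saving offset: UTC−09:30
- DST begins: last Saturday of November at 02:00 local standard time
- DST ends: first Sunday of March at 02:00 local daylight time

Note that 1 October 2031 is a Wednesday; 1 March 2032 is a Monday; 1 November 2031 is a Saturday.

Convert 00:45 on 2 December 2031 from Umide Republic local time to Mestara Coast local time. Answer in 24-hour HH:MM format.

20:15

1 October 2031 is a Wednesday, so the first Sunday is October 5 and the second is October 12.
1 March 2032 is a Monday, so the first Sunday is March 7 and the second is March 14.
Daylight saving runs 12 October 2031 – 14 March 2032; 2 December 2031 is inside that window, so Umide Republic is at UTC−05:00.
00:45 Umide Republic + 5h = 05:45 UTC.
1 November 2031 is a Saturday, so Saturdays fall on 1, 8, 15, 22, 29; the last is November 29.
1 March 2032 is a Monday, so the first Sunday is March 7.
At the standard offset (UTC−10:30), 05:45 UTC − 10h30m = 19:15 Mestara Coast standard time (rolling into the previous day, 1 December 2031).
The standard-time date in Mestara Coast, 1 December 2031, falls between 29 November 2031 and 7 March 2032, so daylight saving is in effect and Mestara Coast is at UTC−09:30.
05:45 UTC − 9h30m = 20:15 Mestara Coast (rolling into the previous day, 1 December 2031).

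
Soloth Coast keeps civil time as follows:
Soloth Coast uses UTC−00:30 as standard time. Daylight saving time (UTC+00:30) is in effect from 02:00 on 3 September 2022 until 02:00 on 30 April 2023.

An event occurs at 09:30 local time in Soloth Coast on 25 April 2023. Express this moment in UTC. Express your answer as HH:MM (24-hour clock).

Daylight saving runs 3 September 2022 – 30 April 2023; 25 April 2023 is inside that window, so Soloth Coast is at UTC+00:30.
09:30 local − 0h30m = 09:00 UTC.

09:00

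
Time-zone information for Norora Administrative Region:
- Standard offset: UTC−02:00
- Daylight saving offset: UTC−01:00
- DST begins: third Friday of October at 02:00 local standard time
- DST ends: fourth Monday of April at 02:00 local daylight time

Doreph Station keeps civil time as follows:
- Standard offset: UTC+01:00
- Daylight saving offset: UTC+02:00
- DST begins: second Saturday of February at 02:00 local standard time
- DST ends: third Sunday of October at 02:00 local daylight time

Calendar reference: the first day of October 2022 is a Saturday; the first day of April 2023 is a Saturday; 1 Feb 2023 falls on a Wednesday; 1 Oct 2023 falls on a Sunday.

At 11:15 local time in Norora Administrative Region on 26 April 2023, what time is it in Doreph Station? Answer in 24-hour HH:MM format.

15:15

1 October 2022 is a Saturday, so the first Friday is October 7 and the third is October 21.
1 April 2023 is a Saturday, so the first Monday is April 3 and the fourth is April 24.
Daylight saving runs 21 October 2022 – 24 April 2023; 26 April 2023 is outside that window, so Norora Administrative Region is on standard time at UTC−02:00.
11:15 Norora Administrative Region + 2h = 13:15 UTC.
1 February 2023 is a Wednesday, so the first Saturday is February 4 and the second is February 11.
1 October 2023 is a Sunday, so the first Sunday is October 1 and the third is October 15.
At the standard offset (UTC+01:00), 13:15 UTC + 1h = 14:15 Doreph Station standard time.
Daylight saving runs 11 February – 15 October; the standard-time date in Doreph Station, 26 April 2023, is inside that window, so Doreph Station is at UTC+02:00.
13:15 UTC + 2h = 15:15 Doreph Station.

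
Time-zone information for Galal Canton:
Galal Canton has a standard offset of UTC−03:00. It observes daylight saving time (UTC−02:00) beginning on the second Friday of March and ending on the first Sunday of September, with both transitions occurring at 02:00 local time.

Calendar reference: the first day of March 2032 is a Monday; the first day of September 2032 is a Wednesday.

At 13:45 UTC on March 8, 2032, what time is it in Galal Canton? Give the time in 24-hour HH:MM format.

1 March 2032 is a Monday, so the first Friday is March 5 and the second is March 12.
1 September 2032 is a Wednesday, so the first Sunday is September 5.
At the standard offset (UTC−03:00), 13:45 UTC − 3h = 10:45 Galal Canton standard time.
The standard-time date in Galal Canton, March 8, 2032, does not fall between 12 March and 5 September, so daylight saving is not in effect and Galal Canton is at UTC−03:00.
13:45 UTC − 3h = 10:45 local.

10:45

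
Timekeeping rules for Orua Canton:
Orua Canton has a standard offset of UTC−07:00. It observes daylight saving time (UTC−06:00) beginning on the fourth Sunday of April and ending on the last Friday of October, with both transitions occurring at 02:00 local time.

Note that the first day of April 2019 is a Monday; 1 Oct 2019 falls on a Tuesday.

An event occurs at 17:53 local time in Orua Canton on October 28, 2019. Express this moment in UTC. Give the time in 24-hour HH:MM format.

1 April 2019 is a Monday, so the first Sunday is April 7 and the fourth is April 28.
1 October 2019 is a Tuesday, so Fridays fall on 4, 11, 18, 25; the last is October 25.
Daylight saving runs 28 April – 25 October; October 28, 2019 is outside that window, so Orua Canton is on standard time at UTC−07:00.
17:53 local + 7h = 00:53 UTC (rolling into the next day, 29 October 2019).

00:53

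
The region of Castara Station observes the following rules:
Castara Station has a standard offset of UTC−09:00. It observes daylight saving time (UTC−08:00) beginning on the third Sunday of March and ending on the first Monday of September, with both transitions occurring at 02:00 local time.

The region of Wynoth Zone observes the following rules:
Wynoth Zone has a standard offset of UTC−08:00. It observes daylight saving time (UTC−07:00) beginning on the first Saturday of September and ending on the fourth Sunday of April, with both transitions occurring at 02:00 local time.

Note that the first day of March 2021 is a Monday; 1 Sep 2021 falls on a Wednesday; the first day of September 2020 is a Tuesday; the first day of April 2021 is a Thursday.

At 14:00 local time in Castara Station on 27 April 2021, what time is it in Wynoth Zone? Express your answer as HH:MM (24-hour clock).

1 March 2021 is a Monday, so the first Sunday is March 7 and the third is March 21.
1 September 2021 is a Wednesday, so the first Monday is September 6.
27 April 2021 lies within the daylight-saving period (21 March – 6 September), so Castara Station is on daylight time, UTC−08:00.
14:00 Castara Station + 8h = 22:00 UTC.
1 September 2020 is a Tuesday, so the first Saturday is September 5.
1 April 2021 is a Thursday, so the first Sunday is April 4 and the fourth is April 25.
At the standard offset (UTC−08:00), 22:00 UTC − 8h = 14:00 Wynoth Zone standard time.
The standard-time date in Wynoth Zone, 27 April 2021, is outside the daylight-saving period (5 September 2020 – 25 April 2021), so Wynoth Zone is on standard time, UTC−08:00.
22:00 UTC − 8h = 14:00 Wynoth Zone.

14:00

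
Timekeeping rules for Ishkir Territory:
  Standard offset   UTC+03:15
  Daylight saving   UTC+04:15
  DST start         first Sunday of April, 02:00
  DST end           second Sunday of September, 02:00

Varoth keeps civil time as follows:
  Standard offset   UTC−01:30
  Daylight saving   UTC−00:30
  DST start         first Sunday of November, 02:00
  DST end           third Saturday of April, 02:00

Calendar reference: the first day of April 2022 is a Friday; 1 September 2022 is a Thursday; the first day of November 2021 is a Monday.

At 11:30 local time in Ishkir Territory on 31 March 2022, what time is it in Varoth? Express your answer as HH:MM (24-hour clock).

07:45

1 April 2022 is a Friday, so the first Sunday is April 3.
1 September 2022 is a Thursday, so the first Sunday is September 4 and the second is September 11.
31 March 2022 is outside the daylight-saving period (3 April – 11 September), so Ishkir Territory is on standard time, UTC+03:15.
11:30 Ishkir Territory − 3h15m = 08:15 UTC.
1 November 2021 is a Monday, so the first Sunday is November 7.
1 April 2022 is a Friday, so the first Saturday is April 2 and the third is April 16.
At the standard offset (UTC−01:30), 08:15 UTC − 1h30m = 06:45 Varoth standard time.
The standard-time date in Varoth, 31 March 2022, falls between 7 November 2021 and 16 April 2022, so daylight saving is in effect and Varoth is at UTC−00:30.
08:15 UTC − 0h30m = 07:45 Varoth.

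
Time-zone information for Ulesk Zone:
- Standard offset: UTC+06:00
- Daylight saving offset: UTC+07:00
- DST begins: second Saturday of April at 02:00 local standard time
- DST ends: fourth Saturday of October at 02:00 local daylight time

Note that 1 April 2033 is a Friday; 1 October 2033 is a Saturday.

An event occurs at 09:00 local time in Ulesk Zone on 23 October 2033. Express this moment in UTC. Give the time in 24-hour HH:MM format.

1 April 2033 is a Friday, so the first Saturday is April 2 and the second is April 9.
1 October 2033 is a Saturday, so the first Saturday is October 1 and the fourth is October 22.
23 October 2033 does not fall between 9 April and 22 October, so daylight saving is not in effect and Ulesk Zone is at UTC+06:00.
09:00 local − 6h = 03:00 UTC.

03:00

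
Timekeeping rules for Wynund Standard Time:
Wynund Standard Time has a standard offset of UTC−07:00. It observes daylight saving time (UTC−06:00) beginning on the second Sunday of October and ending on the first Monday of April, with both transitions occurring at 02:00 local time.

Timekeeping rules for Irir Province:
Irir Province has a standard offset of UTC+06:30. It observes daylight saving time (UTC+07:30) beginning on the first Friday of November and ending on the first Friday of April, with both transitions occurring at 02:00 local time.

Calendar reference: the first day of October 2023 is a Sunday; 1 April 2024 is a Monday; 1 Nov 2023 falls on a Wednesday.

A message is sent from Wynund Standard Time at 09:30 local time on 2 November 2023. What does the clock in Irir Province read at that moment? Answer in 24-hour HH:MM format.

1 October 2023 is a Sunday, so the first Sunday is October 1 and the second is October 8.
1 April 2024 is a Monday, so the first Monday is April 1.
2 November 2023 lies within the daylight-saving period (8 October 2023 – 1 April 2024), so Wynund Standard Time is on daylight time, UTC−06:00.
09:30 Wynund Standard Time + 6h = 15:30 UTC.
1 November 2023 is a Wednesday, so the first Friday is November 3.
1 April 2024 is a Monday, so the first Friday is April 5.
At the standard offset (UTC+06:30), 15:30 UTC + 6h30m = 22:00 Irir Province standard time.
The standard-time date in Irir Province, 2 November 2023, does not fall between 3 November 2023 and 5 April 2024, so daylight saving is not in effect and Irir Province is at UTC+06:30.
15:30 UTC + 6h30m = 22:00 Irir Province.

22:00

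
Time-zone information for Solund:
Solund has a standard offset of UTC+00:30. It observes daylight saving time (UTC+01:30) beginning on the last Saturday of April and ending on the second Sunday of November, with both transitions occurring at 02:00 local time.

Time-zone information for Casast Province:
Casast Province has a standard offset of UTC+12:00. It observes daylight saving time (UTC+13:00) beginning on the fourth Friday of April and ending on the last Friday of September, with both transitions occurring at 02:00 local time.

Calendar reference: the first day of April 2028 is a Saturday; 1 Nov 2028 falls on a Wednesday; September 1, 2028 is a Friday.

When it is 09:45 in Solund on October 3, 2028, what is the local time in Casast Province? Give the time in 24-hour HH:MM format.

20:15

1 April 2028 is a Saturday, so Saturdays fall on 1, 8, 15, 22, 29; the last is April 29.
1 November 2028 is a Wednesday, so the first Sunday is November 5 and the second is November 12.
October 3, 2028 lies within the daylight-saving period (29 April – 12 November), so Solund is on daylight time, UTC+01:30.
09:45 Solund − 1h30m = 08:15 UTC.
1 April 2028 is a Saturday, so the first Friday is April 7 and the fourth is April 28.
1 September 2028 is a Friday, so Fridays fall on 1, 8, 15, 22, 29; the last is September 29.
At the standard offset (UTC+12:00), 08:15 UTC + 12h = 20:15 Casast Province standard time.
The standard-time date in Casast Province, October 3, 2028, does not fall between 28 April and 29 September, so daylight saving is not in effect and Casast Province is at UTC+12:00.
08:15 UTC + 12h = 20:15 Casast Province.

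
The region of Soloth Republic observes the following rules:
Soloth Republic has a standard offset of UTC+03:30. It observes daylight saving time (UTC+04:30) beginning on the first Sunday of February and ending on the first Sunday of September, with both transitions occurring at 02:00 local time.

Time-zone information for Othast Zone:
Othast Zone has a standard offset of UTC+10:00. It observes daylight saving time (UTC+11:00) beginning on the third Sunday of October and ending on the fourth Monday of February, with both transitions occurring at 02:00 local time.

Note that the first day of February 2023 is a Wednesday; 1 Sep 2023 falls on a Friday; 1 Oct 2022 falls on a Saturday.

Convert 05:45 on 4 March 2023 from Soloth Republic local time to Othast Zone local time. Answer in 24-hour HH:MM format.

11:15

1 February 2023 is a Wednesday, so the first Sunday is February 5.
1 September 2023 is a Friday, so the first Sunday is September 3.
4 March 2023 falls between 5 February and 3 September, so daylight saving is in effect and Soloth Republic is at UTC+04:30.
05:45 Soloth Republic − 4h30m = 01:15 UTC.
1 October 2022 is a Saturday, so the first Sunday is October 2 and the third is October 16.
1 February 2023 is a Wednesday, so the first Monday is February 6 and the fourth is February 27.
At the standard offset (UTC+10:00), 01:15 UTC + 10h = 11:15 Othast Zone standard time.
The standard-time date in Othast Zone, 4 March 2023, does not fall between 16 October 2022 and 27 February 2023, so daylight saving is not in effect and Othast Zone is at UTC+10:00.
01:15 UTC + 10h = 11:15 Othast Zone.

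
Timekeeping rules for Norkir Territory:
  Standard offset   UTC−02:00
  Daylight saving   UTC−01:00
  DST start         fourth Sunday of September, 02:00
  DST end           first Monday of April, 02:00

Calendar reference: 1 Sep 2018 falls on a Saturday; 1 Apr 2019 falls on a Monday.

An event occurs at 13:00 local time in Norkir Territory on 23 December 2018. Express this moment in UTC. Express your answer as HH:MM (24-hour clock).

1 September 2018 is a Saturday, so the first Sunday is September 2 and the fourth is September 23.
1 April 2019 is a Monday, so the first Monday is April 1.
23 December 2018 lies within the daylight-saving period (23 September 2018 – 1 April 2019), so Norkir Territory is on daylight time, UTC−01:00.
13:00 local + 1h = 14:00 UTC.

14:00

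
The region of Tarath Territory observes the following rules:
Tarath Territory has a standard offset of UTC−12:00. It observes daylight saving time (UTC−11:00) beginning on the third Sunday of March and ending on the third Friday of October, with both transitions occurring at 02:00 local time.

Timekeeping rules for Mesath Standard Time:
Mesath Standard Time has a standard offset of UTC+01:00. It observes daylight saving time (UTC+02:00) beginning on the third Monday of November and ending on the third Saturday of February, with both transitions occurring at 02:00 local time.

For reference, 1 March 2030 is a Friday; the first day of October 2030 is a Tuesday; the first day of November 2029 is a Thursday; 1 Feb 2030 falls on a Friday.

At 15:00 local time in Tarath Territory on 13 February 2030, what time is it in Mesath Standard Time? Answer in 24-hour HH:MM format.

1 March 2030 is a Friday, so the first Sunday is March 3 and the third is March 17.
1 October 2030 is a Tuesday, so the first Friday is October 4 and the third is October 18.
13 February 2030 is outside the daylight-saving period (17 March – 18 October), so Tarath Territory is on standard time, UTC−12:00.
15:00 Tarath Territory + 12h = 03:00 UTC (rolling into the next day, 14 February 2030).
1 November 2029 is a Thursday, so the first Monday is November 5 and the third is November 19.
1 February 2030 is a Friday, so the first Saturday is February 2 and the third is February 16.
At the standard offset (UTC+01:00), 03:00 UTC + 1h = 04:00 Mesath Standard Time standard time.
The standard-time date in Mesath Standard Time, 14 February 2030, lies within the daylight-saving period (19 November 2029 – 16 February 2030), so Mesath Standard Time is on daylight time, UTC+02:00.
03:00 UTC + 2h = 05:00 Mesath Standard Time.

05:00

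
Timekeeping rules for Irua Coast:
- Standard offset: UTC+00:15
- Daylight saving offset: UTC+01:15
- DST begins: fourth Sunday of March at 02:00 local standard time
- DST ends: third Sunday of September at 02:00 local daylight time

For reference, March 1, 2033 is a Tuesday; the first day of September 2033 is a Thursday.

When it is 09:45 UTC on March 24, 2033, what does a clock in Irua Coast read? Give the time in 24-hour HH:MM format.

10:00

1 March 2033 is a Tuesday, so the first Sunday is March 6 and the fourth is March 27.
1 September 2033 is a Thursday, so the first Sunday is September 4 and the third is September 18.
At the standard offset (UTC+00:15), 09:45 UTC + 0h15m = 10:00 Irua Coast standard time.
The standard-time date in Irua Coast, March 24, 2033, is outside the daylight-saving period (27 March – 18 September), so Irua Coast is on standard time, UTC+00:15.
09:45 UTC + 0h15m = 10:00 local.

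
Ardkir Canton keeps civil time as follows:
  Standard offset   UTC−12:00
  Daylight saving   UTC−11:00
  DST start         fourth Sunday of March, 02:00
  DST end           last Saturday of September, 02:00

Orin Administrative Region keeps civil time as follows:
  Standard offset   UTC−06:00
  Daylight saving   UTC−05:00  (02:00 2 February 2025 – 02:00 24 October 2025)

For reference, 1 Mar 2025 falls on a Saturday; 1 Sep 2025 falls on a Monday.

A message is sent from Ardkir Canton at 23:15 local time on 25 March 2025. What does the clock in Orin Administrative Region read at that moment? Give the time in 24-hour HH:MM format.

05:15

1 March 2025 is a Saturday, so the first Sunday is March 2 and the fourth is March 23.
1 September 2025 is a Monday, so Saturdays fall on 6, 13, 20, 27; the last is September 27.
25 March 2025 falls between 23 March and 27 September, so daylight saving is in effect and Ardkir Canton is at UTC−11:00.
23:15 Ardkir Canton + 11h = 10:15 UTC (rolling into the next day, 26 March 2025).
At the standard offset (UTC−06:00), 10:15 UTC − 6h = 04:15 Orin Administrative Region standard time.
The standard-time date in Orin Administrative Region, 26 March 2025, falls between 2 February and 24 October, so daylight saving is in effect and Orin Administrative Region is at UTC−05:00.
10:15 UTC − 5h = 05:15 Orin Administrative Region.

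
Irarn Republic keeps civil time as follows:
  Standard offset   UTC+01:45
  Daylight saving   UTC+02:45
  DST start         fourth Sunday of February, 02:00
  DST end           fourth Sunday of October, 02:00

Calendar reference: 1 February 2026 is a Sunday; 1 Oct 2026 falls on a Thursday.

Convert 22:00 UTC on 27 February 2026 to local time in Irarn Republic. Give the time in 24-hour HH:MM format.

1 February 2026 is a Sunday, so the first Sunday is February 1 and the fourth is February 22.
1 October 2026 is a Thursday, so the first Sunday is October 4 and the fourth is October 25.
At the standard offset (UTC+01:45), 22:00 UTC + 1h45m = 23:45 Irarn Republic standard time.
The standard-time date in Irarn Republic, 27 February 2026, lies within the daylight-saving period (22 February – 25 October), so Irarn Republic is on daylight time, UTC+02:45.
22:00 UTC + 2h45m = 00:45 local (rolling into the next day, 28 February 2026).

00:45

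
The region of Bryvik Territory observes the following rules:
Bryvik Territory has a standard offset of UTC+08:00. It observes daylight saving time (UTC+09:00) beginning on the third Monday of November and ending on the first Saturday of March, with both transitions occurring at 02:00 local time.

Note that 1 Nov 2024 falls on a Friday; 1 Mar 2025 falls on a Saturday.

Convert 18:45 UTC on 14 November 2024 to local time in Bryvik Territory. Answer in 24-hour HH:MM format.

1 November 2024 is a Friday, so the first Monday is November 4 and the third is November 18.
1 March 2025 is a Saturday, so the first Saturday is March 1.
At the standard offset (UTC+08:00), 18:45 UTC + 8h = 02:45 Bryvik Territory standard time (rolling into the next day, 15 November 2024).
The standard-time date in Bryvik Territory, 15 November 2024, does not fall between 18 November 2024 and 1 March 2025, so daylight saving is not in effect and Bryvik Territory is at UTC+08:00.
18:45 UTC + 8h = 02:45 local (rolling into the next day, 15 November 2024).

02:45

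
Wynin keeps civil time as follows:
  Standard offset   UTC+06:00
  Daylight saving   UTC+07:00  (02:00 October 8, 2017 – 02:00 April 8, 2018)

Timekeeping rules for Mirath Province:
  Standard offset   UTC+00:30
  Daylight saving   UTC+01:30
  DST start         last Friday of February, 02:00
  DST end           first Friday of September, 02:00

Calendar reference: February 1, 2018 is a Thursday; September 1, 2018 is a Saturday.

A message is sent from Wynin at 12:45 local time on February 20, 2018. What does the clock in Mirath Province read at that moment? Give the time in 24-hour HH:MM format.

Daylight saving runs 8 October 2017 – 8 April 2018; February 20, 2018 is inside that window, so Wynin is at UTC+07:00.
12:45 Wynin − 7h = 05:45 UTC.
1 February 2018 is a Thursday, so Fridays fall on 2, 9, 16, 23; the last is February 23.
1 September 2018 is a Saturday, so the first Friday is September 7.
At the standard offset (UTC+00:30), 05:45 UTC + 0h30m = 06:15 Mirath Province standard time.
Daylight saving runs 23 February – 7 September; the standard-time date in Mirath Province, February 20, 2018, is outside that window, so Mirath Province is on standard time at UTC+00:30.
05:45 UTC + 0h30m = 06:15 Mirath Province.

06:15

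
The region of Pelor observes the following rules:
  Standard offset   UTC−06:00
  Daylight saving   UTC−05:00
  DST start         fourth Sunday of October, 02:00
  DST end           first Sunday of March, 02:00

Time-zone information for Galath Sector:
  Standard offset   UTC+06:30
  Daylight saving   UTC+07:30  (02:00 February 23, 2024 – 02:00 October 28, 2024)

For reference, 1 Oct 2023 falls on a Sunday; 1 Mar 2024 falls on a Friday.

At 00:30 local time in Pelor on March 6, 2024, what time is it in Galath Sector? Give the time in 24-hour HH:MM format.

1 October 2023 is a Sunday, so the first Sunday is October 1 and the fourth is October 22.
1 March 2024 is a Friday, so the first Sunday is March 3.
March 6, 2024 is outside the daylight-saving period (22 October 2023 – 3 March 2024), so Pelor is on standard time, UTC−06:00.
00:30 Pelor + 6h = 06:30 UTC.
At the standard offset (UTC+06:30), 06:30 UTC + 6h30m = 13:00 Galath Sector standard time.
The standard-time date in Galath Sector, March 6, 2024, lies within the daylight-saving period (23 February – 28 October), so Galath Sector is on daylight time, UTC+07:30.
06:30 UTC + 7h30m = 14:00 Galath Sector.

14:00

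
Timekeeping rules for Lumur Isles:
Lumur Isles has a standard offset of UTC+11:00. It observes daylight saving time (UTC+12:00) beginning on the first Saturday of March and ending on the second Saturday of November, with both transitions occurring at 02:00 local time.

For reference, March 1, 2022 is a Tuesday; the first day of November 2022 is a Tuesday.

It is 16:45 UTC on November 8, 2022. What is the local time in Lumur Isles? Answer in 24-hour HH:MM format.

04:45

1 March 2022 is a Tuesday, so the first Saturday is March 5.
1 November 2022 is a Tuesday, so the first Saturday is November 5 and the second is November 12.
At the standard offset (UTC+11:00), 16:45 UTC + 11h = 03:45 Lumur Isles standard time (rolling into the next day, 9 November 2022).
Daylight saving runs 5 March – 12 November; the standard-time date in Lumur Isles, November 9, 2022, is inside that window, so Lumur Isles is at UTC+12:00.
16:45 UTC + 12h = 04:45 local (rolling into the next day, 9 November 2022).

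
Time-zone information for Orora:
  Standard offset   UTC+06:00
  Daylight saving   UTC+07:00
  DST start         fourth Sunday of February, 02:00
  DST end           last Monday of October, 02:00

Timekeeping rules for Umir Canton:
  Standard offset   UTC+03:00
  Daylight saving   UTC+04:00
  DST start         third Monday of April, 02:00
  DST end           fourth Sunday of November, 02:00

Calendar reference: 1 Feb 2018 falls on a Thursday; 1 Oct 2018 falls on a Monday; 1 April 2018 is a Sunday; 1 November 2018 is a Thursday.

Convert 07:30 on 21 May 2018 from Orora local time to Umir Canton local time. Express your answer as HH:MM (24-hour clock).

04:30

1 February 2018 is a Thursday, so the first Sunday is February 4 and the fourth is February 25.
1 October 2018 is a Monday, so Mondays fall on 1, 8, 15, 22, 29; the last is October 29.
21 May 2018 lies within the daylight-saving period (25 February – 29 October), so Orora is on daylight time, UTC+07:00.
07:30 Orora − 7h = 00:30 UTC.
1 April 2018 is a Sunday, so the first Monday is April 2 and the third is April 16.
1 November 2018 is a Thursday, so the first Sunday is November 4 and the fourth is November 25.
At the standard offset (UTC+03:00), 00:30 UTC + 3h = 03:30 Umir Canton standard time.
The standard-time date in Umir Canton, 21 May 2018, falls between 16 April and 25 November, so daylight saving is in effect and Umir Canton is at UTC+04:00.
00:30 UTC + 4h = 04:30 Umir Canton.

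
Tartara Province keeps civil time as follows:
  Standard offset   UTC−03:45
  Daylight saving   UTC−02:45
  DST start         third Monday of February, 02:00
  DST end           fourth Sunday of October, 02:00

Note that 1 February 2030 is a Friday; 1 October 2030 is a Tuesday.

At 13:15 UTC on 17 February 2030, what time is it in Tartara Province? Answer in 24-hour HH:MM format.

09:30

1 February 2030 is a Friday, so the first Monday is February 4 and the third is February 18.
1 October 2030 is a Tuesday, so the first Sunday is October 6 and the fourth is October 27.
At the standard offset (UTC−03:45), 13:15 UTC − 3h45m = 09:30 Tartara Province standard time.
The standard-time date in Tartara Province, 17 February 2030, does not fall between 18 February and 27 October, so daylight saving is not in effect and Tartara Province is at UTC−03:45.
13:15 UTC − 3h45m = 09:30 local.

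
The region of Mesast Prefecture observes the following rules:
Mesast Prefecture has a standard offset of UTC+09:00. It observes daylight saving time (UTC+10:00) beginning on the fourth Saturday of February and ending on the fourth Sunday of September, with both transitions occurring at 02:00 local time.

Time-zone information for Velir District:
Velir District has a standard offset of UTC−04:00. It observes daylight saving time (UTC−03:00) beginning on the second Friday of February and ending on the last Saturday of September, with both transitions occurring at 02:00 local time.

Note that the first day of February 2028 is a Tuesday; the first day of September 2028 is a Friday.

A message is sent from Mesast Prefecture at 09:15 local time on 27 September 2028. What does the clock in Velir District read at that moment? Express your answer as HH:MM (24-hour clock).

21:15

1 February 2028 is a Tuesday, so the first Saturday is February 5 and the fourth is February 26.
1 September 2028 is a Friday, so the first Sunday is September 3 and the fourth is September 24.
Daylight saving runs 26 February – 24 September; 27 September 2028 is outside that window, so Mesast Prefecture is on standard time at UTC+09:00.
09:15 Mesast Prefecture − 9h = 00:15 UTC.
1 February 2028 is a Tuesday, so the first Friday is February 4 and the second is February 11.
1 September 2028 is a Friday, so Saturdays fall on 2, 9, 16, 23, 30; the last is September 30.
At the standard offset (UTC−04:00), 00:15 UTC − 4h = 20:15 Velir District standard time (rolling into the previous day, 26 September 2028).
The standard-time date in Velir District, 26 September 2028, falls between 11 February and 30 September, so daylight saving is in effect and Velir District is at UTC−03:00.
00:15 UTC − 3h = 21:15 Velir District (rolling into the previous day, 26 September 2028).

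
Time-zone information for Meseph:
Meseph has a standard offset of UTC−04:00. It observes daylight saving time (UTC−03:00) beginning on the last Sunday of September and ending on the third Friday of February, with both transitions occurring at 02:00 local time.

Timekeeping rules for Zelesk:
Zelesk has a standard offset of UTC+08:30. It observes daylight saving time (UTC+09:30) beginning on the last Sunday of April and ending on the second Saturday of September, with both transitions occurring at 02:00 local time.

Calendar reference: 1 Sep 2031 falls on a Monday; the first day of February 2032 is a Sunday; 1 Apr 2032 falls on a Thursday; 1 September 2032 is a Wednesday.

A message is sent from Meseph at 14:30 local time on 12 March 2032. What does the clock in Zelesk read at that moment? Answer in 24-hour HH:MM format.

1 September 2031 is a Monday, so Sundays fall on 7, 14, 21, 28; the last is September 28.
1 February 2032 is a Sunday, so the first Friday is February 6 and the third is February 20.
Daylight saving runs 28 September 2031 – 20 February 2032; 12 March 2032 is outside that window, so Meseph is on standard time at UTC−04:00.
14:30 Meseph + 4h = 18:30 UTC.
1 April 2032 is a Thursday, so Sundays fall on 4, 11, 18, 25; the last is April 25.
1 September 2032 is a Wednesday, so the first Saturday is September 4 and the second is September 11.
At the standard offset (UTC+08:30), 18:30 UTC + 8h30m = 03:00 Zelesk standard time (rolling into the next day, 13 March 2032).
The standard-time date in Zelesk, 13 March 2032, does not fall between 25 April and 11 September, so daylight saving is not in effect and Zelesk is at UTC+08:30.
18:30 UTC + 8h30m = 03:00 Zelesk (rolling into the next day, 13 March 2032).

03:00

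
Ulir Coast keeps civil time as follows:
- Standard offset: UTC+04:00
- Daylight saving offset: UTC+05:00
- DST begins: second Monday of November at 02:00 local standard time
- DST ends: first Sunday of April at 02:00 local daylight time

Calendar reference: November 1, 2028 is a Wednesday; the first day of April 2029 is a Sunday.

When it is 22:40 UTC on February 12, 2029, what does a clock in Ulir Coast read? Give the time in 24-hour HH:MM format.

1 November 2028 is a Wednesday, so the first Monday is November 6 and the second is November 13.
1 April 2029 is a Sunday, so the first Sunday is April 1.
At the standard offset (UTC+04:00), 22:40 UTC + 4h = 02:40 Ulir Coast standard time (rolling into the next day, 13 February 2029).
The standard-time date in Ulir Coast, February 13, 2029, lies within the daylight-saving period (13 November 2028 – 1 April 2029), so Ulir Coast is on daylight time, UTC+05:00.
22:40 UTC + 5h = 03:40 local (rolling into the next day, 13 February 2029).

03:40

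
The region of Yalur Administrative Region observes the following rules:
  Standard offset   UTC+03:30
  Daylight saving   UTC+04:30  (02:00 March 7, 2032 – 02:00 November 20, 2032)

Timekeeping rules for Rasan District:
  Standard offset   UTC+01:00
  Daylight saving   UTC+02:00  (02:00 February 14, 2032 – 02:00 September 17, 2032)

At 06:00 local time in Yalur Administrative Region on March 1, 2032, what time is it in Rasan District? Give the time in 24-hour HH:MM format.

March 1, 2032 does not fall between 7 March and 20 November, so daylight saving is not in effect and Yalur Administrative Region is at UTC+03:30.
06:00 Yalur Administrative Region − 3h30m = 02:30 UTC.
At the standard offset (UTC+01:00), 02:30 UTC + 1h = 03:30 Rasan District standard time.
The standard-time date in Rasan District, March 1, 2032, lies within the daylight-saving period (14 February – 17 September), so Rasan District is on daylight time, UTC+02:00.
02:30 UTC + 2h = 04:30 Rasan District.

04:30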